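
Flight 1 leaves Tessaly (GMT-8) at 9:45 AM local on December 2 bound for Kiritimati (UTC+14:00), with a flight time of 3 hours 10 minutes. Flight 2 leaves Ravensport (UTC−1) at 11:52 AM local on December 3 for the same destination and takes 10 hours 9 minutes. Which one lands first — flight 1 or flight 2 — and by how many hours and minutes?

the first, by 26 hours 6 minutes

Flight 1 in UTC: 9:45 AM + 8:00 = 5:45 PM on Dec 2.
+3 hours and 10 minutes → arrive 8:55 PM UTC on Dec 2.
Flight 2 in UTC: 11:52 AM + 1:00 = 12:52 PM on Dec 3.
+10 hours 9 minutes → arrive 11:01 PM UTC on Dec 3.
Flight 1 lands earlier by 26 hours 6 minutes.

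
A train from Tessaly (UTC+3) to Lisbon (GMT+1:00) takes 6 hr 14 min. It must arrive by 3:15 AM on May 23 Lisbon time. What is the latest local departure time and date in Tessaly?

11:01 PM on May 22

Target arrival in UTC: 3:15 AM − 1:00 = 2:15 AM on May 23.
Subtract 6 hours and 14 minutes → departure 8:01 PM UTC on May 22.
Tessaly is UTC+3:00: 8:01 PM + 3:00 = 11:01 PM on May 22.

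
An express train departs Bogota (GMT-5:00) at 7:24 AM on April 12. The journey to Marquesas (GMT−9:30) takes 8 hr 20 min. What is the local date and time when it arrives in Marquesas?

Marquesas is 4:30 behind Bogota.
After 8 hours 20 minutes it is 3:44 PM in Bogota.
Shift by the zone difference: 3:44 PM − 4:30 = 11:14 AM on Apr 12 in Marquesas.

11:14 AM on Apr 12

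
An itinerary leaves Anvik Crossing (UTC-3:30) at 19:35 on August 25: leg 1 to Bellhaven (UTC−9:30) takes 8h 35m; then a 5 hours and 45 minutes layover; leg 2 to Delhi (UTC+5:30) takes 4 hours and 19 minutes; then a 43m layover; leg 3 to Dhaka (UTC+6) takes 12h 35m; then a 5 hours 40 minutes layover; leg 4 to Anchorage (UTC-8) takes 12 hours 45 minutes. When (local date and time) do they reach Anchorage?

17:27 on Aug 27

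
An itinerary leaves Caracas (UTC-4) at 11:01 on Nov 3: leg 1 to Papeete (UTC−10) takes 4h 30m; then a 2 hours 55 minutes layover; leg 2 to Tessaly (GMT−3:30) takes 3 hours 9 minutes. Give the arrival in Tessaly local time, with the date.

22:05 on November 3

Convert departure to UTC: 11:01 + 4:00 = 15:01 UTC on Nov 3.
Add 4 hours 30 minutes leg 1 → 19:31 UTC.
Add 2 hours 55 minutes layover in Papeete → 22:26 UTC.
Add 3 hours and 9 minutes leg 2 → 01:35 UTC (Nov 4).
Tessaly is UTC−3:30, so local arrival = 01:35 − 3:30 = 22:05 on Nov 3.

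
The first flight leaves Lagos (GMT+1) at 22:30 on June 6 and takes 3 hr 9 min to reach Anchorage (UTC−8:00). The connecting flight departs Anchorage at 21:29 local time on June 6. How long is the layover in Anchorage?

4 hours 50 minutes

Convert departure to UTC: 22:30 − 1:00 = 21:30 UTC on Jun 6.
Add 3 hours and 9 minutes flight time → 00:39 UTC (Jun 7).
Anchorage is UTC−8:00, so local arrival = 00:39 − 8:00 = 16:39 on Jun 6.
Layover = 21:29 − 16:39 = 4 hours 50 minutes.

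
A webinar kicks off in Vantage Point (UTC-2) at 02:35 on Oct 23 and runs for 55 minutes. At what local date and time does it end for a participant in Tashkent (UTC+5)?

10:30 on October 23

Convert start to UTC: 02:35 + 2:00 = 04:35 UTC on Oct 23.
Add 55 minutes duration → 05:30 UTC.
Tashkent is UTC+5:00, so local end time = 05:30 + 5:00 = 10:30 on Oct 23.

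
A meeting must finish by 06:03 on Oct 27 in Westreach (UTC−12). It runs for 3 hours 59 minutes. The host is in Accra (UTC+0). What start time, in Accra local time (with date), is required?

Target end time in UTC: 06:03 + 12:00 = 18:03 on Oct 27.
Subtract 3 hours and 59 minutes → start 14:04 UTC on Oct 27.
Accra is UTC+0, so start is 14:04 on Oct 27.

14:04 on Oct 27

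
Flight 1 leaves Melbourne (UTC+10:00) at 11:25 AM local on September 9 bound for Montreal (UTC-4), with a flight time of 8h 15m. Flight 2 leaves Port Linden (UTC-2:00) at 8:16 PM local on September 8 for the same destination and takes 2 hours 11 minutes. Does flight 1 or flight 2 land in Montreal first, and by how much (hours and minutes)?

Flight 1 in UTC: 11:25 AM − 10:00 = 1:25 AM on Sep 9.
+8 hours 15 minutes → arrive 9:40 AM UTC on Sep 9.
Flight 2 in UTC: 8:16 PM + 2:00 = 10:16 PM on Sep 8.
+2 hours 11 minutes → arrive 12:27 AM UTC on Sep 9.
Flight 2 lands earlier by 9 hours 13 minutes.

the second, by 9 hours 13 minutes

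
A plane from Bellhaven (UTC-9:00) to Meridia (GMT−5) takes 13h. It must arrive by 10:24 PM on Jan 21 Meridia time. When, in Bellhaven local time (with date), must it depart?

5:24 AM on Jan 21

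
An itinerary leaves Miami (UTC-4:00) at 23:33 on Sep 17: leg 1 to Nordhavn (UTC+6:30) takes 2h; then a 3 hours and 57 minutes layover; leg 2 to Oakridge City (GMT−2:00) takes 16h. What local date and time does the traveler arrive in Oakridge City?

23:30 on September 18

Convert departure to UTC: 23:33 + 4:00 = 03:33 UTC on Sep 18.
Add 2 hours leg 1 → 05:33 UTC.
Add 3 hours 57 minutes layover in Nordhavn → 09:30 UTC.
Add 16 hours leg 2 → 01:30 UTC (Sep 19).
Oakridge City is UTC−2:00, so local arrival = 01:30 − 2:00 = 23:30 on Sep 18.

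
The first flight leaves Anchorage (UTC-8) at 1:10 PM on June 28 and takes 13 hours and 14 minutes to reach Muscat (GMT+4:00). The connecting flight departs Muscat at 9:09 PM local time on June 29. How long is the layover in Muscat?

Convert departure to UTC: 1:10 PM + 8:00 = 9:10 PM UTC on Jun 28.
Add 13 hours and 14 minutes flight time → 10:24 AM UTC (Jun 29).
Muscat is UTC+4:00, so local arrival = 10:24 AM + 4:00 = 2:24 PM on Jun 29.
Layover = 9:09 PM − 2:24 PM = 6 hours 45 minutes.

6 hours 45 minutes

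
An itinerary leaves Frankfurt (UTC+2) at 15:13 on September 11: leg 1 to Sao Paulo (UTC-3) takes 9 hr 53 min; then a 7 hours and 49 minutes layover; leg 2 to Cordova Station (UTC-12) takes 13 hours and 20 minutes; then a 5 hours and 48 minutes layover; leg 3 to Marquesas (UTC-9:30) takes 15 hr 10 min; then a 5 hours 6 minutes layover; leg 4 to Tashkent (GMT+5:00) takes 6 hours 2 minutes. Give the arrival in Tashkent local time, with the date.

Convert departure to UTC: 15:13 − 2:00 = 13:13 UTC on Sep 11.
Add 9 hours 53 minutes leg 1 → 23:06 UTC.
Add 7 hours 49 minutes layover in Sao Paulo → 06:55 UTC (Sep 12).
Add 13 hours 20 minutes leg 2 → 20:15 UTC.
Add 5 hours and 48 minutes layover in Cordova Station → 02:03 UTC (Sep 13).
Add 15 hours 10 minutes leg 3 → 17:13 UTC.
Add 5 hours 6 minutes layover in Marquesas → 22:19 UTC.
Add 6 hours 2 minutes leg 4 → 04:21 UTC (Sep 14).
Tashkent is UTC+5:00, so local arrival = 04:21 + 5:00 = 09:21 on Sep 14.

09:21 on September 14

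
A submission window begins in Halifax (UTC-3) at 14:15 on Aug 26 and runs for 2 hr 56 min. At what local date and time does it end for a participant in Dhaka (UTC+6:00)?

02:11 on Aug 27

Convert start to UTC: 14:15 + 3:00 = 17:15 UTC on Aug 26.
Add 2 hours and 56 minutes duration → 20:11 UTC.
Dhaka is UTC+6:00, so local end time = 20:11 + 6:00 = 02:11 on Aug 27.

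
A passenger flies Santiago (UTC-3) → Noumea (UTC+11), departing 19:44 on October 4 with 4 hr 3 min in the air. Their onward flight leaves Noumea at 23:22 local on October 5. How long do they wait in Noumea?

9 hours 35 minutes

Convert departure to UTC: 19:44 + 3:00 = 22:44 UTC on Oct 4.
Add 4 hours 3 minutes flight time → 02:47 UTC (Oct 5).
Noumea is UTC+11:00, so local arrival = 02:47 + 11:00 = 13:47 on Oct 5.
Layover = 23:22 − 13:47 = 9 hours 35 minutes.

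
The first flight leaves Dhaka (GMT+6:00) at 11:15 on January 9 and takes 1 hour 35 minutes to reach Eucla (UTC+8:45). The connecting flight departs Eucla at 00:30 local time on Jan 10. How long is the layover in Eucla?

8 hours 55 minutes

Convert departure to UTC: 11:15 − 6:00 = 05:15 UTC on Jan 9.
Add 1 hour 35 minutes flight time → 06:50 UTC.
Eucla is UTC+8:45, so local arrival = 06:50 + 8:45 = 15:35 on Jan 9.
Layover = 00:30 − 15:35 (+1 day) = 8 hours 55 minutes.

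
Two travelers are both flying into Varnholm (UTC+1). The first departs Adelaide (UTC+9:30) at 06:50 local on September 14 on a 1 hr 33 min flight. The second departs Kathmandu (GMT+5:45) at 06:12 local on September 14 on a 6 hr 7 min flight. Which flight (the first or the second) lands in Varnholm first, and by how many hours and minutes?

the first, by 7 hours 41 minutes

Flight 1 in UTC: 06:50 − 9:30 = 21:20 on Sep 13.
+1 hour and 33 minutes → arrive 22:53 UTC on Sep 13.
Flight 2 in UTC: 06:12 − 5:45 = 00:27 on Sep 14.
+6 hours and 7 minutes → arrive 06:34 UTC on Sep 14.
Flight 1 lands earlier by 7 hours 41 minutes.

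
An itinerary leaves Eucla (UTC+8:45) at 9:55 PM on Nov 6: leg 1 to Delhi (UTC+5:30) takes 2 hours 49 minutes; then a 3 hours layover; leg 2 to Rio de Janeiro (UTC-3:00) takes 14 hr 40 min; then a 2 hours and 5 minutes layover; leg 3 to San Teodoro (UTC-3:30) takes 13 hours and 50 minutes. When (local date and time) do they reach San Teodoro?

10:04 PM on Nov 7

Convert departure to UTC: 9:55 PM − 8:45 = 1:10 PM UTC on Nov 6.
Add 2 hours 49 minutes leg 1 → 3:59 PM UTC.
Add 3 hours layover in Delhi → 6:59 PM UTC.
Add 14 hours 40 minutes leg 2 → 9:39 AM UTC (Nov 7).
Add 2 hours 5 minutes layover in Rio de Janeiro → 11:44 AM UTC.
Add 13 hours and 50 minutes leg 3 → 1:34 AM UTC (Nov 8).
San Teodoro is UTC−3:30, so local arrival = 1:34 AM − 3:30 = 10:04 PM on Nov 7.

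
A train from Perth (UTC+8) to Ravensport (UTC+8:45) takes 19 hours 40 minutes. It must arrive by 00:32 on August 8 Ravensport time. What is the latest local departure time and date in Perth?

Target arrival in UTC: 00:32 − 8:45 = 15:47 on Aug 7.
Subtract 19 hours 40 minutes → departure 20:07 UTC on Aug 6.
Perth is UTC+8:00: 20:07 + 8:00 = 04:07 on Aug 7.

04:07 on August 7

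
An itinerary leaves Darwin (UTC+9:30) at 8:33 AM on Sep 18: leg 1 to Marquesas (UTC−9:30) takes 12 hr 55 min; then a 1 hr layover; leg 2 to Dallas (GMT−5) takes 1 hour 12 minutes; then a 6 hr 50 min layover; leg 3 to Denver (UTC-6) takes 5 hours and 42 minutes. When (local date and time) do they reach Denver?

Convert departure to UTC: 8:33 AM − 9:30 = 11:03 PM UTC on Sep 17.
Add 12 hours and 55 minutes leg 1 → 11:58 AM UTC (Sep 18).
Add 1 hour layover in Marquesas → 12:58 PM UTC.
Add 1 hour and 12 minutes leg 2 → 2:10 PM UTC.
Add 6 hours and 50 minutes layover in Dallas → 9:00 PM UTC.
Add 5 hours and 42 minutes leg 3 → 2:42 AM UTC (Sep 19).
Denver is UTC−6:00, so local arrival = 2:42 AM − 6:00 = 8:42 PM on Sep 18.

8:42 PM on September 18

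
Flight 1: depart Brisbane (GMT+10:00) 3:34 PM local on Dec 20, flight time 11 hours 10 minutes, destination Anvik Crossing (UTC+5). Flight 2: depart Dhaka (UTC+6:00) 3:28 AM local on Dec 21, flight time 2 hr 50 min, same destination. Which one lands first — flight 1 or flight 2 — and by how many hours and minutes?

Flight 1 in UTC: 3:34 PM − 10:00 = 5:34 AM on Dec 20.
+11 hours 10 minutes → arrive 4:44 PM UTC on Dec 20.
Flight 2 in UTC: 3:28 AM − 6:00 = 9:28 PM on Dec 20.
+2 hours and 50 minutes → arrive 12:18 AM UTC on Dec 21.
Flight 1 lands earlier by 7 hours 34 minutes.

the first, by 7 hours 34 minutes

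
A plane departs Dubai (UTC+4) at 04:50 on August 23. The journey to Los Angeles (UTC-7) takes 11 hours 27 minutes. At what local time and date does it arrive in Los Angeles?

05:17 on August 23

Convert departure to UTC: 04:50 − 4:00 = 00:50 UTC on Aug 23.
Add 11 hours 27 minutes travel time → 12:17 UTC.
Los Angeles is UTC−7:00, so local arrival = 12:17 − 7:00 = 05:17 on Aug 23.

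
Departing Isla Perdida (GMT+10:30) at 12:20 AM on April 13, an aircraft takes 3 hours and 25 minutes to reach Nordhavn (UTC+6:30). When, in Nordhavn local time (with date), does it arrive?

11:45 PM on April 12

Convert departure to UTC: 12:20 AM − 10:30 = 1:50 PM UTC on Apr 12.
Add 3 hours and 25 minutes travel time → 5:15 PM UTC.
Nordhavn is UTC+6:30, so local arrival = 5:15 PM + 6:30 = 11:45 PM on Apr 12.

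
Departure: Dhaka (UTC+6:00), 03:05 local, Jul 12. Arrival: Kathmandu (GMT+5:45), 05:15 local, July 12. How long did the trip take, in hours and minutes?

2 hours 25 minutes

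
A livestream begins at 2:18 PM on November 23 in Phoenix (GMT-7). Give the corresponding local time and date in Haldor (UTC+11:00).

In UTC: 2:18 PM + 7:00 = 9:18 PM on Nov 23.
Haldor is UTC+11:00: 9:18 PM + 11:00 = 8:18 AM on Nov 24.

8:18 AM on Nov 24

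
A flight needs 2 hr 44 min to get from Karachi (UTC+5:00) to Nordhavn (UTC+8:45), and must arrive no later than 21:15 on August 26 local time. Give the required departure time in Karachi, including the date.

Target arrival in UTC: 21:15 − 8:45 = 12:30 on Aug 26.
Subtract 2 hours and 44 minutes → departure 09:46 UTC on Aug 26.
Karachi is UTC+5:00: 09:46 + 5:00 = 14:46 on Aug 26.

14:46 on August 26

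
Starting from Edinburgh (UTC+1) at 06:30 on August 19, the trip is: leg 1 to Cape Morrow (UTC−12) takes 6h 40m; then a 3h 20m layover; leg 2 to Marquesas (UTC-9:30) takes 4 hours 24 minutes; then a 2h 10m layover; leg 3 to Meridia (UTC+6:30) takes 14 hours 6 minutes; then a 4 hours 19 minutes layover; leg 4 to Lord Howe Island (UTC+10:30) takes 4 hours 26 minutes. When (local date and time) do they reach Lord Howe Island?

07:25 on August 21

Convert departure to UTC: 06:30 − 1:00 = 05:30 UTC on Aug 19.
Add 6 hours and 40 minutes leg 1 → 12:10 UTC.
Add 3 hours and 20 minutes layover in Cape Morrow → 15:30 UTC.
Add 4 hours and 24 minutes leg 2 → 19:54 UTC.
Add 2 hours 10 minutes layover in Marquesas → 22:04 UTC.
Add 14 hours 6 minutes leg 3 → 12:10 UTC (Aug 20).
Add 4 hours and 19 minutes layover in Meridia → 16:29 UTC.
Add 4 hours 26 minutes leg 4 → 20:55 UTC.
Lord Howe Island is UTC+10:30, so local arrival = 20:55 + 10:30 = 07:25 on Aug 21.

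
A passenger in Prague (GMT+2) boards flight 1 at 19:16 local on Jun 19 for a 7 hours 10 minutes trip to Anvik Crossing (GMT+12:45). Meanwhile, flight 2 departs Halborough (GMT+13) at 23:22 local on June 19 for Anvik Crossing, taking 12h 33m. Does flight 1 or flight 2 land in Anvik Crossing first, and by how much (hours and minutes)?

the second, by 1 hour 31 minutes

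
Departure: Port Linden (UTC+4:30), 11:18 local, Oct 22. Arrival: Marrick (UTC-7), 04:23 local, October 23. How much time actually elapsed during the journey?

Departure in UTC: 11:18 − 4:30 = 06:48 on Oct 22.
Arrival in UTC: 04:23 + 7:00 = 11:23 on Oct 23.
Elapsed = 11:23 − 06:48 (+1 day) = 28 hours 35 minutes.

28 hours 35 minutes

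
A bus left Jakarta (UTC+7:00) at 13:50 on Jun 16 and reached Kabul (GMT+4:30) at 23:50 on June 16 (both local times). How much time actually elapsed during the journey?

12 hours 30 minutes

Departure in UTC: 13:50 − 7:00 = 06:50 on Jun 16.
Arrival in UTC: 23:50 − 4:30 = 19:20 on Jun 16.
Elapsed = 19:20 − 06:50 = 12 hours 30 minutes.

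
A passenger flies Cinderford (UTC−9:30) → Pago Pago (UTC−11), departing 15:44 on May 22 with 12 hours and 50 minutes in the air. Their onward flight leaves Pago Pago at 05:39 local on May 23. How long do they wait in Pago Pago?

2 hours 35 minutes

Convert departure to UTC: 15:44 + 9:30 = 01:14 UTC on May 23.
Add 12 hours and 50 minutes flight time → 14:04 UTC.
Pago Pago is UTC−11:00, so local arrival = 14:04 − 11:00 = 03:04 on May 23.
Layover = 05:39 − 03:04 = 2 hours 35 minutes.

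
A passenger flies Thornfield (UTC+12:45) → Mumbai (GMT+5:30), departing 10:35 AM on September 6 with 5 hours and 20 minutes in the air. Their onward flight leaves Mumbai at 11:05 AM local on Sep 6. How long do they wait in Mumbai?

Convert departure to UTC: 10:35 AM − 12:45 = 9:50 PM UTC on Sep 5.
Add 5 hours 20 minutes flight time → 3:10 AM UTC (Sep 6).
Mumbai is UTC+5:30, so local arrival = 3:10 AM + 5:30 = 8:40 AM on Sep 6.
Layover = 11:05 AM − 8:40 AM = 2 hours 25 minutes.

2 hours 25 minutes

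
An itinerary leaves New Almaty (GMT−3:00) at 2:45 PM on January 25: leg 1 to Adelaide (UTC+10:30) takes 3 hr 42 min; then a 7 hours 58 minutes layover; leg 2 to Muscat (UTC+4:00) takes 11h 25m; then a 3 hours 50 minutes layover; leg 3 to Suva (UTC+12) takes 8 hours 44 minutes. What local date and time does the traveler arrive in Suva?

5:24 PM on January 27

Convert departure to UTC: 2:45 PM + 3:00 = 5:45 PM UTC on Jan 25.
Add 3 hours 42 minutes leg 1 → 9:27 PM UTC.
Add 7 hours 58 minutes layover in Adelaide → 5:25 AM UTC (Jan 26).
Add 11 hours 25 minutes leg 2 → 4:50 PM UTC.
Add 3 hours and 50 minutes layover in Muscat → 8:40 PM UTC.
Add 8 hours and 44 minutes leg 3 → 5:24 AM UTC (Jan 27).
Suva is UTC+12:00, so local arrival = 5:24 AM + 12:00 = 5:24 PM on Jan 27.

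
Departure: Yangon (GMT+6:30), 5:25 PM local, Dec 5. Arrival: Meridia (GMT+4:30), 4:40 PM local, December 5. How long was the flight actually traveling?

Departure in UTC: 5:25 PM − 6:30 = 10:55 AM on Dec 5.
Arrival in UTC: 4:40 PM − 4:30 = 12:10 PM on Dec 5.
Elapsed = 12:10 PM − 10:55 AM = 1 hour 15 minutes.

1 hour 15 minutes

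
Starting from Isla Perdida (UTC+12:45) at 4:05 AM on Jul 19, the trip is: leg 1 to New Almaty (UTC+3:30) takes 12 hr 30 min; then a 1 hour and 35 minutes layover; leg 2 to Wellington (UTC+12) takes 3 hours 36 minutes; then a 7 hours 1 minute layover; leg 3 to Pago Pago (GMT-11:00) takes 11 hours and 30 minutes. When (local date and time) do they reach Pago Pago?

Convert departure to UTC: 4:05 AM − 12:45 = 3:20 PM UTC on Jul 18.
Add 12 hours and 30 minutes leg 1 → 3:50 AM UTC (Jul 19).
Add 1 hour and 35 minutes layover in New Almaty → 5:25 AM UTC.
Add 3 hours 36 minutes leg 2 → 9:01 AM UTC.
Add 7 hours 1 minute layover in Wellington → 4:02 PM UTC.
Add 11 hours and 30 minutes leg 3 → 3:32 AM UTC (Jul 20).
Pago Pago is UTC−11:00, so local arrival = 3:32 AM − 11:00 = 4:32 PM on Jul 19.

4:32 PM on Jul 19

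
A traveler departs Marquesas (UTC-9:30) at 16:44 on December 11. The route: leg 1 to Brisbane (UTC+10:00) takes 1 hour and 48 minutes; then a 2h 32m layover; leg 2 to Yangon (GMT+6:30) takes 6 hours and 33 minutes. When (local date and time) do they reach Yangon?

19:37 on Dec 12

Convert departure to UTC: 16:44 + 9:30 = 02:14 UTC on Dec 12.
Add 1 hour 48 minutes leg 1 → 04:02 UTC.
Add 2 hours 32 minutes layover in Brisbane → 06:34 UTC.
Add 6 hours 33 minutes leg 2 → 13:07 UTC.
Yangon is UTC+6:30, so local arrival = 13:07 + 6:30 = 19:37 on Dec 12.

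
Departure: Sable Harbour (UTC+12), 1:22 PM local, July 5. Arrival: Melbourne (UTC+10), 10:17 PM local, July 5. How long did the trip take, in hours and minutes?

10 hours 55 minutes

Melbourne is 2:00 behind Sable Harbour.
Clock-face elapsed time (ignoring zones) is 8 hours 55 minutes.
Actual elapsed = 8 hours 55 minutes + 2:00 = 10 hours 55 minutes.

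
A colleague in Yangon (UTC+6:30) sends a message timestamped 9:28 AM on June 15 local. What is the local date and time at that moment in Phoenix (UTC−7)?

7:58 PM on June 14

Phoenix is 13:30 behind Yangon.
Shift by the zone difference: 9:28 AM − 13:30 = 7:58 PM on Jun 14 in Phoenix.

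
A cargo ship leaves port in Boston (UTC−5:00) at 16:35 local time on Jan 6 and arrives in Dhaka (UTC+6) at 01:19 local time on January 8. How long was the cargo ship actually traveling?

21 hours 44 minutes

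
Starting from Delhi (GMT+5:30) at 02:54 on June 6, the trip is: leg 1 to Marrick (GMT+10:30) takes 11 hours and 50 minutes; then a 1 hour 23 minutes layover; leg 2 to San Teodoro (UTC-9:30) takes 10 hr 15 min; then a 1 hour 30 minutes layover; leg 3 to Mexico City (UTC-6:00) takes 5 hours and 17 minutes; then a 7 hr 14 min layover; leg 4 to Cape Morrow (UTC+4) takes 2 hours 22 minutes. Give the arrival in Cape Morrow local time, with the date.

17:15 on June 7

Convert departure to UTC: 02:54 − 5:30 = 21:24 UTC on Jun 5.
Add 11 hours and 50 minutes leg 1 → 09:14 UTC (Jun 6).
Add 1 hour and 23 minutes layover in Marrick → 10:37 UTC.
Add 10 hours and 15 minutes leg 2 → 20:52 UTC.
Add 1 hour 30 minutes layover in San Teodoro → 22:22 UTC.
Add 5 hours and 17 minutes leg 3 → 03:39 UTC (Jun 7).
Add 7 hours 14 minutes layover in Mexico City → 10:53 UTC.
Add 2 hours and 22 minutes leg 4 → 13:15 UTC.
Cape Morrow is UTC+4:00, so local arrival = 13:15 + 4:00 = 17:15 on Jun 7.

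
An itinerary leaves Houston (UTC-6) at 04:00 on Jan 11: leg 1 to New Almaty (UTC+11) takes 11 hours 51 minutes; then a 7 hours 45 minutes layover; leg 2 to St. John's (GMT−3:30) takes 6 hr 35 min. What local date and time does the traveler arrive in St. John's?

08:41 on January 12

Convert departure to UTC: 04:00 + 6:00 = 10:00 UTC on Jan 11.
Add 11 hours and 51 minutes leg 1 → 21:51 UTC.
Add 7 hours 45 minutes layover in New Almaty → 05:36 UTC (Jan 12).
Add 6 hours 35 minutes leg 2 → 12:11 UTC.
St. John's is UTC−3:30, so local arrival = 12:11 − 3:30 = 08:41 on Jan 12.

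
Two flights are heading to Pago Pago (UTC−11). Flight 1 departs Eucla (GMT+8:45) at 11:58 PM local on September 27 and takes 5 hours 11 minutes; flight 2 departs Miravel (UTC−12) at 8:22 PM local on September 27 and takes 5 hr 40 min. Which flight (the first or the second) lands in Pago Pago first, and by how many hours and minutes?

Flight 1 in UTC: 11:58 PM − 8:45 = 3:13 PM on Sep 27.
+5 hours and 11 minutes → arrive 8:24 PM UTC on Sep 27.
Flight 2 in UTC: 8:22 PM + 12:00 = 8:22 AM on Sep 28.
+5 hours 40 minutes → arrive 2:02 PM UTC on Sep 28.
Flight 1 lands earlier by 17 hours 38 minutes.

the first, by 17 hours 38 minutes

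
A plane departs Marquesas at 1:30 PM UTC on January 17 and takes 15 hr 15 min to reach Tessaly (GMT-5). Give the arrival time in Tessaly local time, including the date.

11:45 PM on January 17

Departure is given in UTC: 1:30 PM on Jan 17.
Add 15 hours 15 minutes → 4:45 AM UTC (Jan 18).
Tessaly is UTC−5:00: 4:45 AM − 5:00 = 11:45 PM on Jan 17.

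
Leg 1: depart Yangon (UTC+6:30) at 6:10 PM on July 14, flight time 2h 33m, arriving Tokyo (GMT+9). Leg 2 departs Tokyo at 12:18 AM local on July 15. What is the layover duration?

1 hour 5 minutes

Convert departure to UTC: 6:10 PM − 6:30 = 11:40 AM UTC on Jul 14.
Add 2 hours 33 minutes flight time → 2:13 PM UTC.
Tokyo is UTC+9:00, so local arrival = 2:13 PM + 9:00 = 11:13 PM on Jul 14.
Layover = 12:18 AM − 11:13 PM (+1 day) = 1 hour 5 minutes.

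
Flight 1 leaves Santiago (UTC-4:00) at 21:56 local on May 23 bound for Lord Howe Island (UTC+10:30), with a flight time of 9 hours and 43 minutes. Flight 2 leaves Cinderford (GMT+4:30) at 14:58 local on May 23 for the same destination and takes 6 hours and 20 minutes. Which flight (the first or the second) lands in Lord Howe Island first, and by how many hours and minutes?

Flight 1 in UTC: 21:56 + 4:00 = 01:56 on May 24.
+9 hours 43 minutes → arrive 11:39 UTC on May 24.
Flight 2 in UTC: 14:58 − 4:30 = 10:28 on May 23.
+6 hours 20 minutes → arrive 16:48 UTC on May 23.
Flight 2 lands earlier by 18 hours 51 minutes.

the second, by 18 hours 51 minutes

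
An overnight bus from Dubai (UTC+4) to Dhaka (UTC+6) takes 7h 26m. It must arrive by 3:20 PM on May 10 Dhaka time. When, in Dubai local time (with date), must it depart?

Target arrival in UTC: 3:20 PM − 6:00 = 9:20 AM on May 10.
Subtract 7 hours 26 minutes → departure 1:54 AM UTC on May 10.
Dubai is UTC+4:00: 1:54 AM + 4:00 = 5:54 AM on May 10.

5:54 AM on May 10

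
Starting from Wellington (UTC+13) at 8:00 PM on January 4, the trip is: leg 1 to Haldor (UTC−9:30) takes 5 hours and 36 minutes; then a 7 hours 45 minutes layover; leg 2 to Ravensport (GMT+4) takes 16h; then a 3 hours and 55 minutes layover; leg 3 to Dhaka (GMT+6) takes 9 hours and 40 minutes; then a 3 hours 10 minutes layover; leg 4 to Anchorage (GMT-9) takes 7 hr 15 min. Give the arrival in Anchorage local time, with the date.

3:21 AM on January 6

Convert departure to UTC: 8:00 PM − 13:00 = 7:00 AM UTC on Jan 4.
Add 5 hours and 36 minutes leg 1 → 12:36 PM UTC.
Add 7 hours 45 minutes layover in Haldor → 8:21 PM UTC.
Add 16 hours leg 2 → 12:21 PM UTC (Jan 5).
Add 3 hours 55 minutes layover in Ravensport → 4:16 PM UTC.
Add 9 hours and 40 minutes leg 3 → 1:56 AM UTC (Jan 6).
Add 3 hours and 10 minutes layover in Dhaka → 5:06 AM UTC.
Add 7 hours and 15 minutes leg 4 → 12:21 PM UTC.
Anchorage is UTC−9:00, so local arrival = 12:21 PM − 9:00 = 3:21 AM on Jan 6.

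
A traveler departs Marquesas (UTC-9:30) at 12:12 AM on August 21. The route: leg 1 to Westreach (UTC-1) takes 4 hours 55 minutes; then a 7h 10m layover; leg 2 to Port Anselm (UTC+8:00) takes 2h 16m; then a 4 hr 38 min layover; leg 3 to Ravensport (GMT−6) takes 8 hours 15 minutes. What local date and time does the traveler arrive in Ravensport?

6:56 AM on Aug 22

Convert departure to UTC: 12:12 AM + 9:30 = 9:42 AM UTC on Aug 21.
Add 4 hours 55 minutes leg 1 → 2:37 PM UTC.
Add 7 hours 10 minutes layover in Westreach → 9:47 PM UTC.
Add 2 hours and 16 minutes leg 2 → 12:03 AM UTC (Aug 22).
Add 4 hours 38 minutes layover in Port Anselm → 4:41 AM UTC.
Add 8 hours and 15 minutes leg 3 → 12:56 PM UTC.
Ravensport is UTC−6:00, so local arrival = 12:56 PM − 6:00 = 6:56 AM on Aug 22.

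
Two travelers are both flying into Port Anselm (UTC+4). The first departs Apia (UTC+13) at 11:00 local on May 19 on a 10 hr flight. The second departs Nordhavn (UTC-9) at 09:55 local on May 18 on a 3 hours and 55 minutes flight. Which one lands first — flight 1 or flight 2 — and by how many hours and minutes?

Flight 1 in UTC: 11:00 − 13:00 = 22:00 on May 18.
+10 hours → arrive 08:00 UTC on May 19.
Flight 2 in UTC: 09:55 + 9:00 = 18:55 on May 18.
+3 hours 55 minutes → arrive 22:50 UTC on May 18.
Flight 2 lands earlier by 9 hours 10 minutes.

the second, by 9 hours 10 minutes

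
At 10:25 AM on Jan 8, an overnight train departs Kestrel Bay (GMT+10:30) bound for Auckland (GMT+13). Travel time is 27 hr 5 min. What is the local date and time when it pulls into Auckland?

Convert departure to UTC: 10:25 AM − 10:30 = 11:55 PM UTC on Jan 7.
Add 27 hours and 5 minutes travel time → 3:00 AM UTC (Jan 9).
Auckland is UTC+13:00, so local arrival = 3:00 AM + 13:00 = 4:00 PM on Jan 9.

4:00 PM on January 9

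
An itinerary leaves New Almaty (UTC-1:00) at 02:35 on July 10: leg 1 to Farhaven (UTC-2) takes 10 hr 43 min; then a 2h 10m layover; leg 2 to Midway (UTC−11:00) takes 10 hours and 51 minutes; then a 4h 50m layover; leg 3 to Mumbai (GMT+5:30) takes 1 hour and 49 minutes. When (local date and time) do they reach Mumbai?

15:28 on July 11

Convert departure to UTC: 02:35 + 1:00 = 03:35 UTC on Jul 10.
Add 10 hours 43 minutes leg 1 → 14:18 UTC.
Add 2 hours and 10 minutes layover in Farhaven → 16:28 UTC.
Add 10 hours and 51 minutes leg 2 → 03:19 UTC (Jul 11).
Add 4 hours and 50 minutes layover in Midway → 08:09 UTC.
Add 1 hour and 49 minutes leg 3 → 09:58 UTC.
Mumbai is UTC+5:30, so local arrival = 09:58 + 5:30 = 15:28 on Jul 11.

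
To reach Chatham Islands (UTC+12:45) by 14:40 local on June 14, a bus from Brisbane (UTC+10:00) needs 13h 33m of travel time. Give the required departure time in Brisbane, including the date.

22:22 on Jun 13

Target arrival in UTC: 14:40 − 12:45 = 01:55 on Jun 14.
Subtract 13 hours 33 minutes → departure 12:22 UTC on Jun 13.
Brisbane is UTC+10:00: 12:22 + 10:00 = 22:22 on Jun 13.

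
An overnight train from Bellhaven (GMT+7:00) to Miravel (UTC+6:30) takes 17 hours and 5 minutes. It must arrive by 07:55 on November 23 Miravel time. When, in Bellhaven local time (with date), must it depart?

15:20 on Nov 22

Target arrival in UTC: 07:55 − 6:30 = 01:25 on Nov 23.
Subtract 17 hours 5 minutes → departure 08:20 UTC on Nov 22.
Bellhaven is UTC+7:00: 08:20 + 7:00 = 15:20 on Nov 22.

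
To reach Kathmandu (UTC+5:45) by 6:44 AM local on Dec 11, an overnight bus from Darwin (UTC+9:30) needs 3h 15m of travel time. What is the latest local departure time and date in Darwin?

Target arrival in UTC: 6:44 AM − 5:45 = 12:59 AM on Dec 11.
Subtract 3 hours and 15 minutes → departure 9:44 PM UTC on Dec 10.
Darwin is UTC+9:30: 9:44 PM + 9:30 = 7:14 AM on Dec 11.

7:14 AM on Dec 11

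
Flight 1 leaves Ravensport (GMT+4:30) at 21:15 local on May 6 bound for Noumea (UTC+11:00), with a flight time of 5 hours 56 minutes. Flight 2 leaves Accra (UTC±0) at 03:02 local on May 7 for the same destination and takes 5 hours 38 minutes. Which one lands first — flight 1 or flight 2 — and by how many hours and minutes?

the first, by 9 hours 59 minutes

Flight 1 in UTC: 21:15 − 4:30 = 16:45 on May 6.
+5 hours and 56 minutes → arrive 22:41 UTC on May 6.
Flight 2 departs at 03:02 UTC (May 7).
+5 hours and 38 minutes → arrive 08:40 UTC on May 7.
Flight 1 lands earlier by 9 hours 59 minutes.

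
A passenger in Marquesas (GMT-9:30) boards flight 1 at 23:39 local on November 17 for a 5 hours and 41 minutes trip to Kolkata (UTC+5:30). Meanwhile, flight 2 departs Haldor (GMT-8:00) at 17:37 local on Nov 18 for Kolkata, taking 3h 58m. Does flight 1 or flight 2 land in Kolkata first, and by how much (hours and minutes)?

the first, by 14 hours 45 minutes

Flight 1 in UTC: 23:39 + 9:30 = 09:09 on Nov 18.
+5 hours 41 minutes → arrive 14:50 UTC on Nov 18.
Flight 2 in UTC: 17:37 + 8:00 = 01:37 on Nov 19.
+3 hours 58 minutes → arrive 05:35 UTC on Nov 19.
Flight 1 lands earlier by 14 hours 45 minutes.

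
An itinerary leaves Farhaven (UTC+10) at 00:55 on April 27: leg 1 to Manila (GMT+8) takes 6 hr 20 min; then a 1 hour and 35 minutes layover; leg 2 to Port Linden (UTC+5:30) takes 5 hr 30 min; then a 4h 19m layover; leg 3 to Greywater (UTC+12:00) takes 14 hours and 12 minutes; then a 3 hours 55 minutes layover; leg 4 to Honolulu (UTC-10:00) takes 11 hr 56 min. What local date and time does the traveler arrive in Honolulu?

04:42 on Apr 28

Convert departure to UTC: 00:55 − 10:00 = 14:55 UTC on Apr 26.
Add 6 hours and 20 minutes leg 1 → 21:15 UTC.
Add 1 hour 35 minutes layover in Manila → 22:50 UTC.
Add 5 hours 30 minutes leg 2 → 04:20 UTC (Apr 27).
Add 4 hours 19 minutes layover in Port Linden → 08:39 UTC.
Add 14 hours and 12 minutes leg 3 → 22:51 UTC.
Add 3 hours and 55 minutes layover in Greywater → 02:46 UTC (Apr 28).
Add 11 hours 56 minutes leg 4 → 14:42 UTC.
Honolulu is UTC−10:00, so local arrival = 14:42 − 10:00 = 04:42 on Apr 28.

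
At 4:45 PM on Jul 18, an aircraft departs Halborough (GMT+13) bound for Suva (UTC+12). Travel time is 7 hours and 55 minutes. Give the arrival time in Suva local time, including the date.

Convert departure to UTC: 4:45 PM − 13:00 = 3:45 AM UTC on Jul 18.
Add 7 hours and 55 minutes travel time → 11:40 AM UTC.
Suva is UTC+12:00, so local arrival = 11:40 AM + 12:00 = 11:40 PM on Jul 18.

11:40 PM on July 18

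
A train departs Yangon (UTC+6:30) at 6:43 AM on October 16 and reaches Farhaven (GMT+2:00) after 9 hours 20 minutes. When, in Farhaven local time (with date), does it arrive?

Farhaven is 4:30 behind Yangon.
After 9 hours 20 minutes it is 4:03 PM in Yangon.
Shift by the zone difference: 4:03 PM − 4:30 = 11:33 AM on Oct 16 in Farhaven.

11:33 AM on October 16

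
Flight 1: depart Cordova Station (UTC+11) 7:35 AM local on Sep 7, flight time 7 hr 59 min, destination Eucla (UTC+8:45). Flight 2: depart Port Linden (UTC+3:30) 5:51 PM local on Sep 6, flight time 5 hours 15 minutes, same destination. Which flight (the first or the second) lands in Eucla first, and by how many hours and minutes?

the second, by 8 hours 58 minutes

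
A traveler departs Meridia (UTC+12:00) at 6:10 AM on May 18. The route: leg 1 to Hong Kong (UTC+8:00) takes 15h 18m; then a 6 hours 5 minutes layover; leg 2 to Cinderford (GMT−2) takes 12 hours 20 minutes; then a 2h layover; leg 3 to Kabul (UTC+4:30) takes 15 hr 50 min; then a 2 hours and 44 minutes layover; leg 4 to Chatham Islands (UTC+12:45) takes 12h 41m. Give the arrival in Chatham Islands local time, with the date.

1:53 AM on May 21

Convert departure to UTC: 6:10 AM − 12:00 = 6:10 PM UTC on May 17.
Add 15 hours 18 minutes leg 1 → 9:28 AM UTC (May 18).
Add 6 hours 5 minutes layover in Hong Kong → 3:33 PM UTC.
Add 12 hours 20 minutes leg 2 → 3:53 AM UTC (May 19).
Add 2 hours layover in Cinderford → 5:53 AM UTC.
Add 15 hours and 50 minutes leg 3 → 9:43 PM UTC.
Add 2 hours and 44 minutes layover in Kabul → 12:27 AM UTC (May 20).
Add 12 hours 41 minutes leg 4 → 1:08 PM UTC.
Chatham Islands is UTC+12:45, so local arrival = 1:08 PM + 12:45 = 1:53 AM on May 21.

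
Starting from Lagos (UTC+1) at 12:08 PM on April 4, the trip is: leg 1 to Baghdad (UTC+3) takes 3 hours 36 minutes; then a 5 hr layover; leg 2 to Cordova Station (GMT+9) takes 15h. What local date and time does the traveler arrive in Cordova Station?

Convert departure to UTC: 12:08 PM − 1:00 = 11:08 AM UTC on Apr 4.
Add 3 hours 36 minutes leg 1 → 2:44 PM UTC.
Add 5 hours layover in Baghdad → 7:44 PM UTC.
Add 15 hours leg 2 → 10:44 AM UTC (Apr 5).
Cordova Station is UTC+9:00, so local arrival = 10:44 AM + 9:00 = 7:44 PM on Apr 5.

7:44 PM on Apr 5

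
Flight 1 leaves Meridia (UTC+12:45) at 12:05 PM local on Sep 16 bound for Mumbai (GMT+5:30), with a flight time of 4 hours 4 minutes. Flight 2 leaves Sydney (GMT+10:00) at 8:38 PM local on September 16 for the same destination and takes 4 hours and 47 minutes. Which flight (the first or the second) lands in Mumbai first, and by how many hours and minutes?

Flight 1 in UTC: 12:05 PM − 12:45 = 11:20 PM on Sep 15.
+4 hours and 4 minutes → arrive 3:24 AM UTC on Sep 16.
Flight 2 in UTC: 8:38 PM − 10:00 = 10:38 AM on Sep 16.
+4 hours 47 minutes → arrive 3:25 PM UTC on Sep 16.
Flight 1 lands earlier by 12 hours 1 minute.

the first, by 12 hours 1 minute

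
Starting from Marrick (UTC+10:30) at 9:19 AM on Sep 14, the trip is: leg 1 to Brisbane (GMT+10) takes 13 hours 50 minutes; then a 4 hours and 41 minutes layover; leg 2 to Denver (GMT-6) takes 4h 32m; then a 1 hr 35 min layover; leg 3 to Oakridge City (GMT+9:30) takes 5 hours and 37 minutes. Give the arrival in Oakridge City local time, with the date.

2:34 PM on September 15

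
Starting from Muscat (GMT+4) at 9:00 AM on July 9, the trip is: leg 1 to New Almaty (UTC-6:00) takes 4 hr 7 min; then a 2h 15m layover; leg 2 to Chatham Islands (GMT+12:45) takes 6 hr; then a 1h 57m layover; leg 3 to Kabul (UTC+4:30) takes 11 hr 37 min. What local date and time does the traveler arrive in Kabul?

11:26 AM on July 10

Convert departure to UTC: 9:00 AM − 4:00 = 5:00 AM UTC on Jul 9.
Add 4 hours 7 minutes leg 1 → 9:07 AM UTC.
Add 2 hours 15 minutes layover in New Almaty → 11:22 AM UTC.
Add 6 hours leg 2 → 5:22 PM UTC.
Add 1 hour 57 minutes layover in Chatham Islands → 7:19 PM UTC.
Add 11 hours 37 minutes leg 3 → 6:56 AM UTC (Jul 10).
Kabul is UTC+4:30, so local arrival = 6:56 AM + 4:30 = 11:26 AM on Jul 10.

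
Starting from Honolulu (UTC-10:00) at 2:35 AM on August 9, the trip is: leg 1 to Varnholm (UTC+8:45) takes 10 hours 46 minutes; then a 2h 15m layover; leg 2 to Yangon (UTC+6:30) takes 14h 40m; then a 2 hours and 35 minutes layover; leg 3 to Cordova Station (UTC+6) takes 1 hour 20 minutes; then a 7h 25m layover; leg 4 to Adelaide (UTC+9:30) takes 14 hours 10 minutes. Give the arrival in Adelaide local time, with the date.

3:16 AM on Aug 12

Convert departure to UTC: 2:35 AM + 10:00 = 12:35 PM UTC on Aug 9.
Add 10 hours and 46 minutes leg 1 → 11:21 PM UTC.
Add 2 hours 15 minutes layover in Varnholm → 1:36 AM UTC (Aug 10).
Add 14 hours and 40 minutes leg 2 → 4:16 PM UTC.
Add 2 hours and 35 minutes layover in Yangon → 6:51 PM UTC.
Add 1 hour and 20 minutes leg 3 → 8:11 PM UTC.
Add 7 hours 25 minutes layover in Cordova Station → 3:36 AM UTC (Aug 11).
Add 14 hours 10 minutes leg 4 → 5:46 PM UTC.
Adelaide is UTC+9:30, so local arrival = 5:46 PM + 9:30 = 3:16 AM on Aug 12.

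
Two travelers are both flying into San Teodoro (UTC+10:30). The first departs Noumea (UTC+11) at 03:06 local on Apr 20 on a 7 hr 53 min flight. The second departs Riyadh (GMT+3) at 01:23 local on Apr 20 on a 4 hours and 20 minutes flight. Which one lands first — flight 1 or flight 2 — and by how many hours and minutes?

Flight 1 in UTC: 03:06 − 11:00 = 16:06 on Apr 19.
+7 hours 53 minutes → arrive 23:59 UTC on Apr 19.
Flight 2 in UTC: 01:23 − 3:00 = 22:23 on Apr 19.
+4 hours 20 minutes → arrive 02:43 UTC on Apr 20.
Flight 1 lands earlier by 2 hours 44 minutes.

the first, by 2 hours 44 minutes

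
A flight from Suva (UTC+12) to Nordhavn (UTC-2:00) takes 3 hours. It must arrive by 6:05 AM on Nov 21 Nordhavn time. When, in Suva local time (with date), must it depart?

5:05 PM on November 21

Target arrival in UTC: 6:05 AM + 2:00 = 8:05 AM on Nov 21.
Subtract 3 hours → departure 5:05 AM UTC on Nov 21.
Suva is UTC+12:00: 5:05 AM + 12:00 = 5:05 PM on Nov 21.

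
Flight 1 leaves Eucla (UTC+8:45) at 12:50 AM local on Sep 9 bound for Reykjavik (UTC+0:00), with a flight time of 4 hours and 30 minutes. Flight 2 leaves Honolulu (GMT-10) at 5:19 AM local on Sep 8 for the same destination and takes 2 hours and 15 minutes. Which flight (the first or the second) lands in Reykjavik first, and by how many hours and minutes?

the second, by 3 hours 1 minute

Flight 1 in UTC: 12:50 AM − 8:45 = 4:05 PM on Sep 8.
+4 hours 30 minutes → arrive 8:35 PM UTC on Sep 8.
Flight 2 in UTC: 5:19 AM + 10:00 = 3:19 PM on Sep 8.
+2 hours and 15 minutes → arrive 5:34 PM UTC on Sep 8.
Flight 2 lands earlier by 3 hours 1 minute.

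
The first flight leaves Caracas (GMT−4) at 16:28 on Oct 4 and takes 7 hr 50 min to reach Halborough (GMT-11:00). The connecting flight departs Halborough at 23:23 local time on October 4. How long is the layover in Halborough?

Convert departure to UTC: 16:28 + 4:00 = 20:28 UTC on Oct 4.
Add 7 hours 50 minutes flight time → 04:18 UTC (Oct 5).
Halborough is UTC−11:00, so local arrival = 04:18 − 11:00 = 17:18 on Oct 4.
Layover = 23:23 − 17:18 = 6 hours 5 minutes.

6 hours 5 minutes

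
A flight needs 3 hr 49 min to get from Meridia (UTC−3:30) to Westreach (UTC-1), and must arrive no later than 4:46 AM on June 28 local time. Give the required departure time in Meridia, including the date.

10:27 PM on Jun 27

Target arrival in UTC: 4:46 AM + 1:00 = 5:46 AM on Jun 28.
Subtract 3 hours and 49 minutes → departure 1:57 AM UTC on Jun 28.
Meridia is UTC−3:30: 1:57 AM − 3:30 = 10:27 PM on Jun 27.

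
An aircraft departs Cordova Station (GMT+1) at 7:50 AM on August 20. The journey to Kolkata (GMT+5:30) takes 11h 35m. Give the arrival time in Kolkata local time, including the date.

Convert departure to UTC: 7:50 AM − 1:00 = 6:50 AM UTC on Aug 20.
Add 11 hours 35 minutes travel time → 6:25 PM UTC.
Kolkata is UTC+5:30, so local arrival = 6:25 PM + 5:30 = 11:55 PM on Aug 20.

11:55 PM on August 20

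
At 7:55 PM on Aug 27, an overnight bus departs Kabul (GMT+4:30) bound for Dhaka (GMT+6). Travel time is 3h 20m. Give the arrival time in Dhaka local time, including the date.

12:45 AM on August 28

Convert departure to UTC: 7:55 PM − 4:30 = 3:25 PM UTC on Aug 27.
Add 3 hours and 20 minutes travel time → 6:45 PM UTC.
Dhaka is UTC+6:00, so local arrival = 6:45 PM + 6:00 = 12:45 AM on Aug 28.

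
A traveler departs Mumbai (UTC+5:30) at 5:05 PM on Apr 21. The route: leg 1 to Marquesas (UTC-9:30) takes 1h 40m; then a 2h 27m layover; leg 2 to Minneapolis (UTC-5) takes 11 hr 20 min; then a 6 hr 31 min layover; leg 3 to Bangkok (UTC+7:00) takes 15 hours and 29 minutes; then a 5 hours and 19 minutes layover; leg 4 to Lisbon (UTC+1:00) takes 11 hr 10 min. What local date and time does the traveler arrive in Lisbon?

Convert departure to UTC: 5:05 PM − 5:30 = 11:35 AM UTC on Apr 21.
Add 1 hour 40 minutes leg 1 → 1:15 PM UTC.
Add 2 hours 27 minutes layover in Marquesas → 3:42 PM UTC.
Add 11 hours 20 minutes leg 2 → 3:02 AM UTC (Apr 22).
Add 6 hours 31 minutes layover in Minneapolis → 9:33 AM UTC.
Add 15 hours 29 minutes leg 3 → 1:02 AM UTC (Apr 23).
Add 5 hours and 19 minutes layover in Bangkok → 6:21 AM UTC.
Add 11 hours and 10 minutes leg 4 → 5:31 PM UTC.
Lisbon is UTC+1:00, so local arrival = 5:31 PM + 1:00 = 6:31 PM on Apr 23.

6:31 PM on April 23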